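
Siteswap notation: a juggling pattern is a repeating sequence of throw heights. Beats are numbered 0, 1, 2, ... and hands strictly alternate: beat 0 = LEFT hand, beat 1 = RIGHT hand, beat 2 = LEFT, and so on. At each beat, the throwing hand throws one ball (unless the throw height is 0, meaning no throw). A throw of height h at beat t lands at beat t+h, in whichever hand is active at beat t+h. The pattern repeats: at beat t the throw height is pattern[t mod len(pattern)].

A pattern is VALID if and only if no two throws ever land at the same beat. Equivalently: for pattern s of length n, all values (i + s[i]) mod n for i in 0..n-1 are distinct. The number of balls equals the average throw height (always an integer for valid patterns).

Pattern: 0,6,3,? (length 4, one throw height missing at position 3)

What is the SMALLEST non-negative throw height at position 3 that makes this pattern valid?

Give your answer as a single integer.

i=0: (0 + 0) mod 4 = 0
i=1: (1 + 6) mod 4 = 3
i=2: (2 + 3) mod 4 = 1
i=3: s[i]=? (unknown)
Known residues: [0, 1, 3]; need a permutation of 0..3, so missing residue r = 2
Need (3 + s) mod 4 = 2; smallest s = (2 - 3) mod 4 = 3

Answer: 3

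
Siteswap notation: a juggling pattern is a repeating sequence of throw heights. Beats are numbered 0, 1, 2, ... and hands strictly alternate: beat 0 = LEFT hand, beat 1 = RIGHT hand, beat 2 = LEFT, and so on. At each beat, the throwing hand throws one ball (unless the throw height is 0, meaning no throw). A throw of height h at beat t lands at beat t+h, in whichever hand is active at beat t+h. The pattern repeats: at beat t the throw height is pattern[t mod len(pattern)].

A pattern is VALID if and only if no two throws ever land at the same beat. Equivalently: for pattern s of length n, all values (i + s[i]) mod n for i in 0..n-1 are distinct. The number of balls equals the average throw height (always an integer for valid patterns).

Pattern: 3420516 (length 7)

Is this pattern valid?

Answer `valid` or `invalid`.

Answer: invalid

Derivation:
i=0: (i + s[i]) mod n = (0 + 3) mod 7 = 3
i=1: (i + s[i]) mod n = (1 + 4) mod 7 = 5
i=2: (i + s[i]) mod n = (2 + 2) mod 7 = 4
i=3: (i + s[i]) mod n = (3 + 0) mod 7 = 3
i=4: (i + s[i]) mod n = (4 + 5) mod 7 = 2
i=5: (i + s[i]) mod n = (5 + 1) mod 7 = 6
i=6: (i + s[i]) mod n = (6 + 6) mod 7 = 5
Residues: [3, 5, 4, 3, 2, 6, 5], distinct: False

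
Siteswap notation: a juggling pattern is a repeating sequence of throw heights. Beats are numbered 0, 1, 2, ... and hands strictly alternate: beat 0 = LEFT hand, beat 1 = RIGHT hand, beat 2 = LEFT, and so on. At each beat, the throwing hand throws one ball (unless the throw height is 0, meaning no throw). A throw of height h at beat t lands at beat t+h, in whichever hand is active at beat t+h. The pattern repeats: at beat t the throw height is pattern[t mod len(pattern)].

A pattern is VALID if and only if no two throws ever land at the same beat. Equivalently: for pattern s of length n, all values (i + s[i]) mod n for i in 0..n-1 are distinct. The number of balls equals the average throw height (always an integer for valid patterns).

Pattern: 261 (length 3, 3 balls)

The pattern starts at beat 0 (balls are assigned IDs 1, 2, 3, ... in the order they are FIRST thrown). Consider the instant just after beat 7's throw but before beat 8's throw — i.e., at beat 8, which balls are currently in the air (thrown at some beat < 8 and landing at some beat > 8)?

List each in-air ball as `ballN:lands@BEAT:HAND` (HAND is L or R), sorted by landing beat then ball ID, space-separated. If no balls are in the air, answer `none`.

Answer: ball3:lands@10:L ball2:lands@13:R

Derivation:
Beat 0 (L): throw ball1 h=2 -> lands@2:L; in-air after throw: [b1@2:L]
Beat 1 (R): throw ball2 h=6 -> lands@7:R; in-air after throw: [b1@2:L b2@7:R]
Beat 2 (L): throw ball1 h=1 -> lands@3:R; in-air after throw: [b1@3:R b2@7:R]
Beat 3 (R): throw ball1 h=2 -> lands@5:R; in-air after throw: [b1@5:R b2@7:R]
Beat 4 (L): throw ball3 h=6 -> lands@10:L; in-air after throw: [b1@5:R b2@7:R b3@10:L]
Beat 5 (R): throw ball1 h=1 -> lands@6:L; in-air after throw: [b1@6:L b2@7:R b3@10:L]
Beat 6 (L): throw ball1 h=2 -> lands@8:L; in-air after throw: [b2@7:R b1@8:L b3@10:L]
Beat 7 (R): throw ball2 h=6 -> lands@13:R; in-air after throw: [b1@8:L b3@10:L b2@13:R]
Beat 8 (L): throw ball1 h=1 -> lands@9:R; in-air after throw: [b1@9:R b3@10:L b2@13:R]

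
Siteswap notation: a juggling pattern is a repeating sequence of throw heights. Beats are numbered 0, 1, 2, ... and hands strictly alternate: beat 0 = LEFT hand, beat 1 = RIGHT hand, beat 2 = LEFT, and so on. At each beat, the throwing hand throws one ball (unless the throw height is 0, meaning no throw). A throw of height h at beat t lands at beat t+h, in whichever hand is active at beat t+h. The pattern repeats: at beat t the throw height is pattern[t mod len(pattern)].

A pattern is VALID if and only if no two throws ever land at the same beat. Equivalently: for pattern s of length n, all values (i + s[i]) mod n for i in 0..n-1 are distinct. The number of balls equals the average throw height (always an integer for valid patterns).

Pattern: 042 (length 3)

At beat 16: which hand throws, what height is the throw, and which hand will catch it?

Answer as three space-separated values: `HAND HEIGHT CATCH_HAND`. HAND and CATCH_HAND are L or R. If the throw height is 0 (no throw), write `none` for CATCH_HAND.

Beat 16: 16 mod 2 = 0, so hand = L
Throw height = pattern[16 mod 3] = pattern[1] = 4
Lands at beat 16+4=20, 20 mod 2 = 0, so catch hand = L

Answer: L 4 L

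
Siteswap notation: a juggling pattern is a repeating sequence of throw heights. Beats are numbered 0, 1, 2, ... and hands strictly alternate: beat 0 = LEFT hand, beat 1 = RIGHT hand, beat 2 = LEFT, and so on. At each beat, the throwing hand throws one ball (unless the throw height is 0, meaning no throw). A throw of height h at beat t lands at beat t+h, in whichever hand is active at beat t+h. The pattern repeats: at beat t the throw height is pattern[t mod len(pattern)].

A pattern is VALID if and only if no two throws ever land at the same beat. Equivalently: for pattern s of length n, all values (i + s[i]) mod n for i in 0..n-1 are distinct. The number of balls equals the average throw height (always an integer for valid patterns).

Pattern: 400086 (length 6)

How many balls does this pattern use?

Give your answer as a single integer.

Answer: 3

Derivation:
Pattern = [4, 0, 0, 0, 8, 6], length n = 6
  position 0: throw height = 4, running sum = 4
  position 1: throw height = 0, running sum = 4
  position 2: throw height = 0, running sum = 4
  position 3: throw height = 0, running sum = 4
  position 4: throw height = 8, running sum = 12
  position 5: throw height = 6, running sum = 18
Total sum = 18; balls = sum / n = 18 / 6 = 3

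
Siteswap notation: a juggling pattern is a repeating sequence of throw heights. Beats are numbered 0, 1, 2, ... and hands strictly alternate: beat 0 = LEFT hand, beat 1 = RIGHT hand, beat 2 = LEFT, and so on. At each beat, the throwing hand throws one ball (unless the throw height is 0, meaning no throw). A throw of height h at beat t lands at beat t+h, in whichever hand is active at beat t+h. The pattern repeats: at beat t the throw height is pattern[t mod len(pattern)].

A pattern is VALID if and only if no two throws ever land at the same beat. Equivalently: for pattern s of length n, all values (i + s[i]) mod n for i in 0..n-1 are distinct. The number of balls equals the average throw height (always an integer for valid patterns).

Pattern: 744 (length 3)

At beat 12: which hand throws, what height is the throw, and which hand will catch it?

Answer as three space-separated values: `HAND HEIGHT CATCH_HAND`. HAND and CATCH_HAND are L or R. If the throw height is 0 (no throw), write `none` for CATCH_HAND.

Beat 12: 12 mod 2 = 0, so hand = L
Throw height = pattern[12 mod 3] = pattern[0] = 7
Lands at beat 12+7=19, 19 mod 2 = 1, so catch hand = R

Answer: L 7 R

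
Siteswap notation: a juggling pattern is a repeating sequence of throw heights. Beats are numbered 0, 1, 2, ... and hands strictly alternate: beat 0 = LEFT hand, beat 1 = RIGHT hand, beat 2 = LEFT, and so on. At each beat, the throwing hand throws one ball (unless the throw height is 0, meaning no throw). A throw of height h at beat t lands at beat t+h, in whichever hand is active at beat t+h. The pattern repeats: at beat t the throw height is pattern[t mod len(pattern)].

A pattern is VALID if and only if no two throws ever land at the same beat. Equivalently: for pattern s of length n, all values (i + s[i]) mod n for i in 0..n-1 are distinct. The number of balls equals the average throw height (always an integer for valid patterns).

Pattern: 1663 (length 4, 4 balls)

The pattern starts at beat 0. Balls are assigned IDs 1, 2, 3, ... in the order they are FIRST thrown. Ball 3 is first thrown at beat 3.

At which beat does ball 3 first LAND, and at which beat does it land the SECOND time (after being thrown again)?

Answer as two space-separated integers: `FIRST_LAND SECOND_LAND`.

Answer: 6 12

Derivation:
Beat 0 (L): throw ball1 h=1 -> lands@1:R; in-air after throw: [b1@1:R]
Beat 1 (R): throw ball1 h=6 -> lands@7:R; in-air after throw: [b1@7:R]
Beat 2 (L): throw ball2 h=6 -> lands@8:L; in-air after throw: [b1@7:R b2@8:L]
Beat 3 (R): throw ball3 h=3 -> lands@6:L; in-air after throw: [b3@6:L b1@7:R b2@8:L]
Beat 4 (L): throw ball4 h=1 -> lands@5:R; in-air after throw: [b4@5:R b3@6:L b1@7:R b2@8:L]
Beat 5 (R): throw ball4 h=6 -> lands@11:R; in-air after throw: [b3@6:L b1@7:R b2@8:L b4@11:R]
Beat 6 (L): throw ball3 h=6 -> lands@12:L; in-air after throw: [b1@7:R b2@8:L b4@11:R b3@12:L]
Beat 7 (R): throw ball1 h=3 -> lands@10:L; in-air after throw: [b2@8:L b1@10:L b4@11:R b3@12:L]
Beat 8 (L): throw ball2 h=1 -> lands@9:R; in-air after throw: [b2@9:R b1@10:L b4@11:R b3@12:L]
Beat 9 (R): throw ball2 h=6 -> lands@15:R; in-air after throw: [b1@10:L b4@11:R b3@12:L b2@15:R]
Beat 10 (L): throw ball1 h=6 -> lands@16:L; in-air after throw: [b4@11:R b3@12:L b2@15:R b1@16:L]
Beat 11 (R): throw ball4 h=3 -> lands@14:L; in-air after throw: [b3@12:L b4@14:L b2@15:R b1@16:L]
Beat 12 (L): throw ball3 h=1 -> lands@13:R; in-air after throw: [b3@13:R b4@14:L b2@15:R b1@16:L]
Ball 3: thrown@3 h=3 -> first land @6; rethrown@6 h=6 -> second land @12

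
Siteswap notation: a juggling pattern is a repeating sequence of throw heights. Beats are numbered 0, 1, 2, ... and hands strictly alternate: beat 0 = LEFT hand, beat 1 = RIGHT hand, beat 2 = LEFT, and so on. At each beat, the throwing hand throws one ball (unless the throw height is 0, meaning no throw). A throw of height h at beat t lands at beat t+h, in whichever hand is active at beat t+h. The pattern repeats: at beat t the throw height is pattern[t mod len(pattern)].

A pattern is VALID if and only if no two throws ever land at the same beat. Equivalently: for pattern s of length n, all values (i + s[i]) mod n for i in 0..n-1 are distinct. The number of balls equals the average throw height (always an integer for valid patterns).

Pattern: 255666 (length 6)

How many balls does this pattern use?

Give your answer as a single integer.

Pattern = [2, 5, 5, 6, 6, 6], length n = 6
  position 0: throw height = 2, running sum = 2
  position 1: throw height = 5, running sum = 7
  position 2: throw height = 5, running sum = 12
  position 3: throw height = 6, running sum = 18
  position 4: throw height = 6, running sum = 24
  position 5: throw height = 6, running sum = 30
Total sum = 30; balls = sum / n = 30 / 6 = 5

Answer: 5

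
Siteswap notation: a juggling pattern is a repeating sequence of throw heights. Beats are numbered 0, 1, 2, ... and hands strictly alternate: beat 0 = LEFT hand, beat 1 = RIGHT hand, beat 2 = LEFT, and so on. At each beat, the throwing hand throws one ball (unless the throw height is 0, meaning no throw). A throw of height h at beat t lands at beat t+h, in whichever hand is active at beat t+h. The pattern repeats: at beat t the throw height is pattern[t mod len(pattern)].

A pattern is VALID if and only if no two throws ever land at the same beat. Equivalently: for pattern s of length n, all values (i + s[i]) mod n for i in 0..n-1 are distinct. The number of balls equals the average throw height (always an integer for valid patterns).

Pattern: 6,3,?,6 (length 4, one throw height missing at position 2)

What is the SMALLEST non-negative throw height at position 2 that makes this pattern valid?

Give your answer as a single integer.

i=0: (0 + 6) mod 4 = 2
i=1: (1 + 3) mod 4 = 0
i=2: s[i]=? (unknown)
i=3: (3 + 6) mod 4 = 1
Known residues: [0, 1, 2]; need a permutation of 0..3, so missing residue r = 3
Need (2 + s) mod 4 = 3; smallest s = (3 - 2) mod 4 = 1

Answer: 1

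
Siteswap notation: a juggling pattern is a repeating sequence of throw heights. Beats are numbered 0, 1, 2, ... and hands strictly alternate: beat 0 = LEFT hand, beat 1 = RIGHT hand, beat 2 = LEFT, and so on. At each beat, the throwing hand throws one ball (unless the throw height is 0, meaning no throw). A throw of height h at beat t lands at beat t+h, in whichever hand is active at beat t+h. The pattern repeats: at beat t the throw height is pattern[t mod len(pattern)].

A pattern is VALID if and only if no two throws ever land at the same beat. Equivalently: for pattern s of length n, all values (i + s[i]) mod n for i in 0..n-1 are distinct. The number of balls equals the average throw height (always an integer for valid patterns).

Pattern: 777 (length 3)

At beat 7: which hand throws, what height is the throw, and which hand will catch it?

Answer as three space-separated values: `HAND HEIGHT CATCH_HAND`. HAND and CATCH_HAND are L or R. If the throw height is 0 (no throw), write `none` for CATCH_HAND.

Beat 7: 7 mod 2 = 1, so hand = R
Throw height = pattern[7 mod 3] = pattern[1] = 7
Lands at beat 7+7=14, 14 mod 2 = 0, so catch hand = L

Answer: R 7 L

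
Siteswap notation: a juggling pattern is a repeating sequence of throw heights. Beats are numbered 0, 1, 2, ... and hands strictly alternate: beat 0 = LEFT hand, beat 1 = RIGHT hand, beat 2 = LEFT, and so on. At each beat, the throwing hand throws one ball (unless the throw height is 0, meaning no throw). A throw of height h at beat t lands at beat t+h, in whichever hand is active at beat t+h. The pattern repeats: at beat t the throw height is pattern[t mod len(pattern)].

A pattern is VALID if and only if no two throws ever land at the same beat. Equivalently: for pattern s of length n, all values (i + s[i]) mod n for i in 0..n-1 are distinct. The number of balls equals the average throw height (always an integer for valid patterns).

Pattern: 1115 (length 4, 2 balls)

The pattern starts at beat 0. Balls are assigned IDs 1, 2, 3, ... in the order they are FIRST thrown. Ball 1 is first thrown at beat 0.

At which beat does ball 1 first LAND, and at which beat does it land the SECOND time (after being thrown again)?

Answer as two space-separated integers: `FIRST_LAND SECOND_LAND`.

Answer: 1 2

Derivation:
Beat 0 (L): throw ball1 h=1 -> lands@1:R; in-air after throw: [b1@1:R]
Beat 1 (R): throw ball1 h=1 -> lands@2:L; in-air after throw: [b1@2:L]
Beat 2 (L): throw ball1 h=1 -> lands@3:R; in-air after throw: [b1@3:R]
Ball 1: thrown@0 h=1 -> first land @1; rethrown@1 h=1 -> second land @2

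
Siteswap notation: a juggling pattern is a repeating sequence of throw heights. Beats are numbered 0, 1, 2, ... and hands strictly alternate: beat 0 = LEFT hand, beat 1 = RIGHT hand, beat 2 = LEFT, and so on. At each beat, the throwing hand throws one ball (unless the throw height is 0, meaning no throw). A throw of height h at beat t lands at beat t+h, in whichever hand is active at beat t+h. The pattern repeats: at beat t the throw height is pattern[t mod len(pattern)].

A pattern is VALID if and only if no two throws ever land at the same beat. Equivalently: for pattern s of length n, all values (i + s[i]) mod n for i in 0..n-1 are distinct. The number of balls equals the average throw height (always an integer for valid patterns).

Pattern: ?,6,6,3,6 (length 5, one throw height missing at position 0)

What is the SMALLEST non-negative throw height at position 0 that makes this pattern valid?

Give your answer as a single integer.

i=0: s[i]=? (unknown)
i=1: (1 + 6) mod 5 = 2
i=2: (2 + 6) mod 5 = 3
i=3: (3 + 3) mod 5 = 1
i=4: (4 + 6) mod 5 = 0
Known residues: [0, 1, 2, 3]; need a permutation of 0..4, so missing residue r = 4
Need (0 + s) mod 5 = 4; smallest s = (4 - 0) mod 5 = 4

Answer: 4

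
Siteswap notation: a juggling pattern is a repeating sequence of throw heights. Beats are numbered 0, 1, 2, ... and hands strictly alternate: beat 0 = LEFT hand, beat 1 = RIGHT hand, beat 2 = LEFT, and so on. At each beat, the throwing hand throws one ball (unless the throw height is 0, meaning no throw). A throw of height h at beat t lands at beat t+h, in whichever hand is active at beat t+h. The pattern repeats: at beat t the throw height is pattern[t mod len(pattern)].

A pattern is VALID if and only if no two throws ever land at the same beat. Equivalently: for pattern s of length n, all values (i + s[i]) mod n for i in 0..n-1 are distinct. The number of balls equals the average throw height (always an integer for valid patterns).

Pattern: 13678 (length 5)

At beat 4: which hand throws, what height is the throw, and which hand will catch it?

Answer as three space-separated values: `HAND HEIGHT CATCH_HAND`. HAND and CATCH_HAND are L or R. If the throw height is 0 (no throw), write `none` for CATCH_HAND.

Answer: L 8 L

Derivation:
Beat 4: 4 mod 2 = 0, so hand = L
Throw height = pattern[4 mod 5] = pattern[4] = 8
Lands at beat 4+8=12, 12 mod 2 = 0, so catch hand = L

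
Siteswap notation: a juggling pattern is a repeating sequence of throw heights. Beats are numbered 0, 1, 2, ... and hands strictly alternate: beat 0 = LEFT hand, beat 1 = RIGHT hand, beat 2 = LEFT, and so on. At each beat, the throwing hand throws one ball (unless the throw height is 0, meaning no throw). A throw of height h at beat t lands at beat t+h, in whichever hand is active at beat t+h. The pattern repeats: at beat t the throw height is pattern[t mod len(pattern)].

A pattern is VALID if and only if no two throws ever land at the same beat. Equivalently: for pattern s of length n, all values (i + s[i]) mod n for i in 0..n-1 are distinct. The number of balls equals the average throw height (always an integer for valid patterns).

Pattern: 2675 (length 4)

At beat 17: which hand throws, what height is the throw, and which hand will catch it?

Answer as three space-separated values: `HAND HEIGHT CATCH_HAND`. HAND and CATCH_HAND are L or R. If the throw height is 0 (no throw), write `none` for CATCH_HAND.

Beat 17: 17 mod 2 = 1, so hand = R
Throw height = pattern[17 mod 4] = pattern[1] = 6
Lands at beat 17+6=23, 23 mod 2 = 1, so catch hand = R

Answer: R 6 R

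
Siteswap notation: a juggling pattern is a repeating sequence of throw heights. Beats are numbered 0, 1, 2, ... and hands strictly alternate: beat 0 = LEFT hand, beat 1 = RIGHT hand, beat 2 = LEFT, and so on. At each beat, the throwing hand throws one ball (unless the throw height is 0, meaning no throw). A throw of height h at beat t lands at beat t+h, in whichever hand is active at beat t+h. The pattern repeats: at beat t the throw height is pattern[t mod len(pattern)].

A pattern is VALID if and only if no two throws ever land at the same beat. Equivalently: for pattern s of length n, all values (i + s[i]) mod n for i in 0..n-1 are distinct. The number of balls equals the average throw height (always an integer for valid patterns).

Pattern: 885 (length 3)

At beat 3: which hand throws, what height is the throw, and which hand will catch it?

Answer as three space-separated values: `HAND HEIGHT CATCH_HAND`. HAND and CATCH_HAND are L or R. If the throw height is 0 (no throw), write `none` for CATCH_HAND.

Beat 3: 3 mod 2 = 1, so hand = R
Throw height = pattern[3 mod 3] = pattern[0] = 8
Lands at beat 3+8=11, 11 mod 2 = 1, so catch hand = R

Answer: R 8 R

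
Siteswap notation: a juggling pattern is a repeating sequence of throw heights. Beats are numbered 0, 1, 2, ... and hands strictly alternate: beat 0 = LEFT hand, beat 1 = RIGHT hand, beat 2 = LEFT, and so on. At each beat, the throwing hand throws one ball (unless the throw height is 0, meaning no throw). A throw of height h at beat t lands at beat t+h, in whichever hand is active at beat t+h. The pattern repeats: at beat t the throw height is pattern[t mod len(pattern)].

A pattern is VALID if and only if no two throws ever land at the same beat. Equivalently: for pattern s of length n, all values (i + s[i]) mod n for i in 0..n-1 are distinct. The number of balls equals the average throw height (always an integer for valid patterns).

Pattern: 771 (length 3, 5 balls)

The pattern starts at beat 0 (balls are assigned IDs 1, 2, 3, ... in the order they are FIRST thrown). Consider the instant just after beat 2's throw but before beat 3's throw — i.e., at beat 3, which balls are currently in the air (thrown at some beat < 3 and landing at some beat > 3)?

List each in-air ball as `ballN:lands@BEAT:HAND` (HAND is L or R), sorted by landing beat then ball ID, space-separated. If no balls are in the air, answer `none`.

Answer: ball1:lands@7:R ball2:lands@8:L

Derivation:
Beat 0 (L): throw ball1 h=7 -> lands@7:R; in-air after throw: [b1@7:R]
Beat 1 (R): throw ball2 h=7 -> lands@8:L; in-air after throw: [b1@7:R b2@8:L]
Beat 2 (L): throw ball3 h=1 -> lands@3:R; in-air after throw: [b3@3:R b1@7:R b2@8:L]
Beat 3 (R): throw ball3 h=7 -> lands@10:L; in-air after throw: [b1@7:R b2@8:L b3@10:L]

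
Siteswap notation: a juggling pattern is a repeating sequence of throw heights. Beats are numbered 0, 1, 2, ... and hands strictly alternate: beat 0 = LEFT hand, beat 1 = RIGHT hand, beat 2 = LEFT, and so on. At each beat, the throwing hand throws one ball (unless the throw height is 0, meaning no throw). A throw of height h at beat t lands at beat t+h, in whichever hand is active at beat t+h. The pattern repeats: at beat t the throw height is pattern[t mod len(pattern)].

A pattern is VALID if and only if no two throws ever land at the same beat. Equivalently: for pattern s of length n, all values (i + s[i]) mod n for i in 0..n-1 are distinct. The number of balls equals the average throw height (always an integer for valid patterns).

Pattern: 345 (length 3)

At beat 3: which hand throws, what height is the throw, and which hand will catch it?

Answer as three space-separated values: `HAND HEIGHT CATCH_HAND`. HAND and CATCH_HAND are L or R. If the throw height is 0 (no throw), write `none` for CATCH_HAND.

Beat 3: 3 mod 2 = 1, so hand = R
Throw height = pattern[3 mod 3] = pattern[0] = 3
Lands at beat 3+3=6, 6 mod 2 = 0, so catch hand = L

Answer: R 3 L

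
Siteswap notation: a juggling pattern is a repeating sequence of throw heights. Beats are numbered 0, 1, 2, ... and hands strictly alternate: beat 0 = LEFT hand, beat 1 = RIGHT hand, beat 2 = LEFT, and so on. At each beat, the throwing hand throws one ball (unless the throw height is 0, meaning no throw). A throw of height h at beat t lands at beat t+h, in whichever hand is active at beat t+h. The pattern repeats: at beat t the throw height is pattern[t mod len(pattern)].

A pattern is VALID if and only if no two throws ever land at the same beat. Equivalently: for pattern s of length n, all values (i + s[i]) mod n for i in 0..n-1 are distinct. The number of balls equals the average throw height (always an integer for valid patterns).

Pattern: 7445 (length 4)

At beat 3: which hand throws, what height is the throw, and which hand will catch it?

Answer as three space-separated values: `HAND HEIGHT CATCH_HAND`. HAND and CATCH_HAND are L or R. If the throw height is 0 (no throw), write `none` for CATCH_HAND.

Answer: R 5 L

Derivation:
Beat 3: 3 mod 2 = 1, so hand = R
Throw height = pattern[3 mod 4] = pattern[3] = 5
Lands at beat 3+5=8, 8 mod 2 = 0, so catch hand = L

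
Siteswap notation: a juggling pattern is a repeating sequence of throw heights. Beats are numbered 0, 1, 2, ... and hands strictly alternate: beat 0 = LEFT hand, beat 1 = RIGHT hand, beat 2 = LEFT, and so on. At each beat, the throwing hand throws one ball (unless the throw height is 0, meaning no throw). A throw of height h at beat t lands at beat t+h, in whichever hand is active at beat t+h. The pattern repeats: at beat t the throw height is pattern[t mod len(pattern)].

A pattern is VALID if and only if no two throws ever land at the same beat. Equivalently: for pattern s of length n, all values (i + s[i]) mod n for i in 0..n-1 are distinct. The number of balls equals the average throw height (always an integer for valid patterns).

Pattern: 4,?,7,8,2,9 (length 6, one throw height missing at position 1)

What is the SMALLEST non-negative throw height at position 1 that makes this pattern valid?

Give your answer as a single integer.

Answer: 0

Derivation:
i=0: (0 + 4) mod 6 = 4
i=1: s[i]=? (unknown)
i=2: (2 + 7) mod 6 = 3
i=3: (3 + 8) mod 6 = 5
i=4: (4 + 2) mod 6 = 0
i=5: (5 + 9) mod 6 = 2
Known residues: [0, 2, 3, 4, 5]; need a permutation of 0..5, so missing residue r = 1
Need (1 + s) mod 6 = 1; smallest s = (1 - 1) mod 6 = 0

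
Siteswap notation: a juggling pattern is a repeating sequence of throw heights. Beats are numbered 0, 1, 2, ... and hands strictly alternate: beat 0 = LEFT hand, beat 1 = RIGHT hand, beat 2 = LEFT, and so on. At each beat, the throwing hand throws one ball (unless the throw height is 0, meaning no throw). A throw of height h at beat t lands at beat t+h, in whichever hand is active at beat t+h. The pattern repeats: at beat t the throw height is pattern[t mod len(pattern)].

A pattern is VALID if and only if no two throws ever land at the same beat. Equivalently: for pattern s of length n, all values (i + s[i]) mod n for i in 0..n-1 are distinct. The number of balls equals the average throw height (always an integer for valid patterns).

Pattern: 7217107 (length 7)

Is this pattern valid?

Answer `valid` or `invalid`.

i=0: (i + s[i]) mod n = (0 + 7) mod 7 = 0
i=1: (i + s[i]) mod n = (1 + 2) mod 7 = 3
i=2: (i + s[i]) mod n = (2 + 1) mod 7 = 3
i=3: (i + s[i]) mod n = (3 + 7) mod 7 = 3
i=4: (i + s[i]) mod n = (4 + 1) mod 7 = 5
i=5: (i + s[i]) mod n = (5 + 0) mod 7 = 5
i=6: (i + s[i]) mod n = (6 + 7) mod 7 = 6
Residues: [0, 3, 3, 3, 5, 5, 6], distinct: False

Answer: invalid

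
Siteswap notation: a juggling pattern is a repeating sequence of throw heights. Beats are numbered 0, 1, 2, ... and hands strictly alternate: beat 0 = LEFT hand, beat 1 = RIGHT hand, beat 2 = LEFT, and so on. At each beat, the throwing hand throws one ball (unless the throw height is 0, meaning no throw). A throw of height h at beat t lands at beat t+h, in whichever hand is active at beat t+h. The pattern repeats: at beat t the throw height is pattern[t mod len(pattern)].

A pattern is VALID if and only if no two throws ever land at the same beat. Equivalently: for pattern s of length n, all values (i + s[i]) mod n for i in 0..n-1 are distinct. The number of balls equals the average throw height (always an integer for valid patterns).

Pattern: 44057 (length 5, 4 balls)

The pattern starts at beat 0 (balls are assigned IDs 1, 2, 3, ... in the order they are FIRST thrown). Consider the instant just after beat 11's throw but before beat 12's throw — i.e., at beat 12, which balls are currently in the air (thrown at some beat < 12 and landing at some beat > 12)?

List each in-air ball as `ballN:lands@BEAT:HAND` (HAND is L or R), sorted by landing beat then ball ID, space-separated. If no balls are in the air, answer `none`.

Beat 0 (L): throw ball1 h=4 -> lands@4:L; in-air after throw: [b1@4:L]
Beat 1 (R): throw ball2 h=4 -> lands@5:R; in-air after throw: [b1@4:L b2@5:R]
Beat 3 (R): throw ball3 h=5 -> lands@8:L; in-air after throw: [b1@4:L b2@5:R b3@8:L]
Beat 4 (L): throw ball1 h=7 -> lands@11:R; in-air after throw: [b2@5:R b3@8:L b1@11:R]
Beat 5 (R): throw ball2 h=4 -> lands@9:R; in-air after throw: [b3@8:L b2@9:R b1@11:R]
Beat 6 (L): throw ball4 h=4 -> lands@10:L; in-air after throw: [b3@8:L b2@9:R b4@10:L b1@11:R]
Beat 8 (L): throw ball3 h=5 -> lands@13:R; in-air after throw: [b2@9:R b4@10:L b1@11:R b3@13:R]
Beat 9 (R): throw ball2 h=7 -> lands@16:L; in-air after throw: [b4@10:L b1@11:R b3@13:R b2@16:L]
Beat 10 (L): throw ball4 h=4 -> lands@14:L; in-air after throw: [b1@11:R b3@13:R b4@14:L b2@16:L]
Beat 11 (R): throw ball1 h=4 -> lands@15:R; in-air after throw: [b3@13:R b4@14:L b1@15:R b2@16:L]

Answer: ball3:lands@13:R ball4:lands@14:L ball1:lands@15:R ball2:lands@16:L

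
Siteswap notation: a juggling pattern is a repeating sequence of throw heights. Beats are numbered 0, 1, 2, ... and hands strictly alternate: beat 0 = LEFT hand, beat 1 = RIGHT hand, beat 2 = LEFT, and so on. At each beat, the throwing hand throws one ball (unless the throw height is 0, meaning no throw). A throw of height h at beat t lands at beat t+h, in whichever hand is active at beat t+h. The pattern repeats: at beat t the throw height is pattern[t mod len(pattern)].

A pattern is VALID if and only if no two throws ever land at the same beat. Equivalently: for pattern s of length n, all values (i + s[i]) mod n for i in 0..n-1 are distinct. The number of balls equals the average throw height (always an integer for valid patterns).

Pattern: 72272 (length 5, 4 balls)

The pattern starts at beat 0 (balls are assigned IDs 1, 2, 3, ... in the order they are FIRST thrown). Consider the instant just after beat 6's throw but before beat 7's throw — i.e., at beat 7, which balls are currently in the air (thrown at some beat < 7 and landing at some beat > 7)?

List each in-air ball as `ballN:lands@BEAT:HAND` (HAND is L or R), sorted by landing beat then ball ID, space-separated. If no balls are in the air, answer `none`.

Beat 0 (L): throw ball1 h=7 -> lands@7:R; in-air after throw: [b1@7:R]
Beat 1 (R): throw ball2 h=2 -> lands@3:R; in-air after throw: [b2@3:R b1@7:R]
Beat 2 (L): throw ball3 h=2 -> lands@4:L; in-air after throw: [b2@3:R b3@4:L b1@7:R]
Beat 3 (R): throw ball2 h=7 -> lands@10:L; in-air after throw: [b3@4:L b1@7:R b2@10:L]
Beat 4 (L): throw ball3 h=2 -> lands@6:L; in-air after throw: [b3@6:L b1@7:R b2@10:L]
Beat 5 (R): throw ball4 h=7 -> lands@12:L; in-air after throw: [b3@6:L b1@7:R b2@10:L b4@12:L]
Beat 6 (L): throw ball3 h=2 -> lands@8:L; in-air after throw: [b1@7:R b3@8:L b2@10:L b4@12:L]
Beat 7 (R): throw ball1 h=2 -> lands@9:R; in-air after throw: [b3@8:L b1@9:R b2@10:L b4@12:L]

Answer: ball3:lands@8:L ball2:lands@10:L ball4:lands@12:L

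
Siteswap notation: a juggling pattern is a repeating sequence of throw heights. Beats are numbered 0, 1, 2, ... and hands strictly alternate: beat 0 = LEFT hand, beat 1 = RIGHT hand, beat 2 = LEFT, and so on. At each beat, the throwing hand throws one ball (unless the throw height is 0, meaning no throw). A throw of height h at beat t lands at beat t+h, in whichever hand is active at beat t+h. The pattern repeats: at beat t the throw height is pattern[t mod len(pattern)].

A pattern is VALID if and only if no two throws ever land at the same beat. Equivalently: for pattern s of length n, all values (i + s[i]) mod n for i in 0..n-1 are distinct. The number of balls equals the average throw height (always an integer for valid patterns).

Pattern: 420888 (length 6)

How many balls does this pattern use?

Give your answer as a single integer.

Pattern = [4, 2, 0, 8, 8, 8], length n = 6
  position 0: throw height = 4, running sum = 4
  position 1: throw height = 2, running sum = 6
  position 2: throw height = 0, running sum = 6
  position 3: throw height = 8, running sum = 14
  position 4: throw height = 8, running sum = 22
  position 5: throw height = 8, running sum = 30
Total sum = 30; balls = sum / n = 30 / 6 = 5

Answer: 5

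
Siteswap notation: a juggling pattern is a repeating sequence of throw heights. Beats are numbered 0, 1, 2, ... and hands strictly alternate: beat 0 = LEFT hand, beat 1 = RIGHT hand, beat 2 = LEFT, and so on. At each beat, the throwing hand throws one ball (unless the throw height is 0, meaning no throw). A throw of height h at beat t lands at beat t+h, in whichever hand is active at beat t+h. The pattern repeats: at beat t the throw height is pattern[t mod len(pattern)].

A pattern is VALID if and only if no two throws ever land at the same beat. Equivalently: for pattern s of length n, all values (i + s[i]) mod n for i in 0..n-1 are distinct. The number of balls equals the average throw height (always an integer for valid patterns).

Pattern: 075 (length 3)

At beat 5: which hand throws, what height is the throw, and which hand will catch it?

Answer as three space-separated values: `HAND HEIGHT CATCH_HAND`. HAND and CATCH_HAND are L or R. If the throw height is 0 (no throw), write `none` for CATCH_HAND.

Answer: R 5 L

Derivation:
Beat 5: 5 mod 2 = 1, so hand = R
Throw height = pattern[5 mod 3] = pattern[2] = 5
Lands at beat 5+5=10, 10 mod 2 = 0, so catch hand = L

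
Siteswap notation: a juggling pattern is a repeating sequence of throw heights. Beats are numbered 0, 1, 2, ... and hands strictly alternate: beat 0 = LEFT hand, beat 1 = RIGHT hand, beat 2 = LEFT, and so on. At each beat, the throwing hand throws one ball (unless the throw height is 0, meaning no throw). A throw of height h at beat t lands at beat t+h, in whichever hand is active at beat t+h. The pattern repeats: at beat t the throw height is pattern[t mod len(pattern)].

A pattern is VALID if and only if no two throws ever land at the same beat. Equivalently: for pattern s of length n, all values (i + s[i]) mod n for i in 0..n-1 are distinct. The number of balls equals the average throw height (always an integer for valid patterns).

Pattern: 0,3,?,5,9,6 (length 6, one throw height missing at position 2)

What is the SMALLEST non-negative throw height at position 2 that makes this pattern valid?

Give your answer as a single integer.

Answer: 1

Derivation:
i=0: (0 + 0) mod 6 = 0
i=1: (1 + 3) mod 6 = 4
i=2: s[i]=? (unknown)
i=3: (3 + 5) mod 6 = 2
i=4: (4 + 9) mod 6 = 1
i=5: (5 + 6) mod 6 = 5
Known residues: [0, 1, 2, 4, 5]; need a permutation of 0..5, so missing residue r = 3
Need (2 + s) mod 6 = 3; smallest s = (3 - 2) mod 6 = 1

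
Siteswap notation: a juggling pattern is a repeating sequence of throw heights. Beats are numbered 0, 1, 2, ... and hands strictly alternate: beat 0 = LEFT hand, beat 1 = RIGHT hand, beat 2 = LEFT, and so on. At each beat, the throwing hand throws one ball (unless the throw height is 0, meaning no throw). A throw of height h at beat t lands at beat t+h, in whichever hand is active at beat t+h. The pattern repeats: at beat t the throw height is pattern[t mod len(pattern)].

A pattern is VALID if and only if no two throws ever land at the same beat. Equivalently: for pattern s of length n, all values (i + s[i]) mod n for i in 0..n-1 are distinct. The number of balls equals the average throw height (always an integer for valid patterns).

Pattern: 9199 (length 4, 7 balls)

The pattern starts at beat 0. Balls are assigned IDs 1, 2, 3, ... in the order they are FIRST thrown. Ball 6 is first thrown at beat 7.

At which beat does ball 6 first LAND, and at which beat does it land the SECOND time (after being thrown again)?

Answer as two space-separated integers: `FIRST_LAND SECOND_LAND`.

Answer: 16 25

Derivation:
Beat 0 (L): throw ball1 h=9 -> lands@9:R; in-air after throw: [b1@9:R]
Beat 1 (R): throw ball2 h=1 -> lands@2:L; in-air after throw: [b2@2:L b1@9:R]
Beat 2 (L): throw ball2 h=9 -> lands@11:R; in-air after throw: [b1@9:R b2@11:R]
Beat 3 (R): throw ball3 h=9 -> lands@12:L; in-air after throw: [b1@9:R b2@11:R b3@12:L]
Beat 4 (L): throw ball4 h=9 -> lands@13:R; in-air after throw: [b1@9:R b2@11:R b3@12:L b4@13:R]
Beat 5 (R): throw ball5 h=1 -> lands@6:L; in-air after throw: [b5@6:L b1@9:R b2@11:R b3@12:L b4@13:R]
Beat 6 (L): throw ball5 h=9 -> lands@15:R; in-air after throw: [b1@9:R b2@11:R b3@12:L b4@13:R b5@15:R]
Beat 7 (R): throw ball6 h=9 -> lands@16:L; in-air after throw: [b1@9:R b2@11:R b3@12:L b4@13:R b5@15:R b6@16:L]
Beat 8 (L): throw ball7 h=9 -> lands@17:R; in-air after throw: [b1@9:R b2@11:R b3@12:L b4@13:R b5@15:R b6@16:L b7@17:R]
Beat 9 (R): throw ball1 h=1 -> lands@10:L; in-air after throw: [b1@10:L b2@11:R b3@12:L b4@13:R b5@15:R b6@16:L b7@17:R]
Beat 10 (L): throw ball1 h=9 -> lands@19:R; in-air after throw: [b2@11:R b3@12:L b4@13:R b5@15:R b6@16:L b7@17:R b1@19:R]
Beat 11 (R): throw ball2 h=9 -> lands@20:L; in-air after throw: [b3@12:L b4@13:R b5@15:R b6@16:L b7@17:R b1@19:R b2@20:L]
Beat 12 (L): throw ball3 h=9 -> lands@21:R; in-air after throw: [b4@13:R b5@15:R b6@16:L b7@17:R b1@19:R b2@20:L b3@21:R]
Beat 13 (R): throw ball4 h=1 -> lands@14:L; in-air after throw: [b4@14:L b5@15:R b6@16:L b7@17:R b1@19:R b2@20:L b3@21:R]
Beat 14 (L): throw ball4 h=9 -> lands@23:R; in-air after throw: [b5@15:R b6@16:L b7@17:R b1@19:R b2@20:L b3@21:R b4@23:R]
Beat 15 (R): throw ball5 h=9 -> lands@24:L; in-air after throw: [b6@16:L b7@17:R b1@19:R b2@20:L b3@21:R b4@23:R b5@24:L]
Beat 16 (L): throw ball6 h=9 -> lands@25:R; in-air after throw: [b7@17:R b1@19:R b2@20:L b3@21:R b4@23:R b5@24:L b6@25:R]
Beat 17 (R): throw ball7 h=1 -> lands@18:L; in-air after throw: [b7@18:L b1@19:R b2@20:L b3@21:R b4@23:R b5@24:L b6@25:R]
Beat 18 (L): throw ball7 h=9 -> lands@27:R; in-air after throw: [b1@19:R b2@20:L b3@21:R b4@23:R b5@24:L b6@25:R b7@27:R]
Beat 19 (R): throw ball1 h=9 -> lands@28:L; in-air after throw: [b2@20:L b3@21:R b4@23:R b5@24:L b6@25:R b7@27:R b1@28:L]
Ball 6: thrown@7 h=9 -> first land @16; rethrown@16 h=9 -> second land @25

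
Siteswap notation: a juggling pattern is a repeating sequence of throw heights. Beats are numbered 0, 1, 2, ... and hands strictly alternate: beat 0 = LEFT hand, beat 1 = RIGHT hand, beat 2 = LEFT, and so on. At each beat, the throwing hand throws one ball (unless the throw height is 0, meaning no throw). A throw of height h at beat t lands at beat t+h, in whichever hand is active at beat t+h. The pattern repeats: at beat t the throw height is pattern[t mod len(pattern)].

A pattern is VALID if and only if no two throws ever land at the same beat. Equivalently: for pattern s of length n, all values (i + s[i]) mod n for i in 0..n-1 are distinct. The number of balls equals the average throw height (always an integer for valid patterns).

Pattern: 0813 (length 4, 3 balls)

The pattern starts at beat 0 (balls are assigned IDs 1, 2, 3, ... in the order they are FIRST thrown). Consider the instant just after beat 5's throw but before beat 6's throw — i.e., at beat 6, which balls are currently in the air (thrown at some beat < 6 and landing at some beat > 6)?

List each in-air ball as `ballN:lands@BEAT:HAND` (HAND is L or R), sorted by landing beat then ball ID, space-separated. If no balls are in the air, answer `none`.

Answer: ball1:lands@9:R ball3:lands@13:R

Derivation:
Beat 1 (R): throw ball1 h=8 -> lands@9:R; in-air after throw: [b1@9:R]
Beat 2 (L): throw ball2 h=1 -> lands@3:R; in-air after throw: [b2@3:R b1@9:R]
Beat 3 (R): throw ball2 h=3 -> lands@6:L; in-air after throw: [b2@6:L b1@9:R]
Beat 5 (R): throw ball3 h=8 -> lands@13:R; in-air after throw: [b2@6:L b1@9:R b3@13:R]
Beat 6 (L): throw ball2 h=1 -> lands@7:R; in-air after throw: [b2@7:R b1@9:R b3@13:R]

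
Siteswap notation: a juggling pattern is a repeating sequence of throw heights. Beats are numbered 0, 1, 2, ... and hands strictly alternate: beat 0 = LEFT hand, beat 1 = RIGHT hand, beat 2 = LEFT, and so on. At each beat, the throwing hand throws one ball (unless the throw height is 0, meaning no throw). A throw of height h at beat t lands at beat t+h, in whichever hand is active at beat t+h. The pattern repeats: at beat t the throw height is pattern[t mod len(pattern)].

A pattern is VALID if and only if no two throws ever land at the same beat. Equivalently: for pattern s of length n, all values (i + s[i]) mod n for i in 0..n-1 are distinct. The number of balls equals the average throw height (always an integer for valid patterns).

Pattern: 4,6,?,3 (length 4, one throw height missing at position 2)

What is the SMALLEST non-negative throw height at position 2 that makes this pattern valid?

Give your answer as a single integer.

i=0: (0 + 4) mod 4 = 0
i=1: (1 + 6) mod 4 = 3
i=2: s[i]=? (unknown)
i=3: (3 + 3) mod 4 = 2
Known residues: [0, 2, 3]; need a permutation of 0..3, so missing residue r = 1
Need (2 + s) mod 4 = 1; smallest s = (1 - 2) mod 4 = 3

Answer: 3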